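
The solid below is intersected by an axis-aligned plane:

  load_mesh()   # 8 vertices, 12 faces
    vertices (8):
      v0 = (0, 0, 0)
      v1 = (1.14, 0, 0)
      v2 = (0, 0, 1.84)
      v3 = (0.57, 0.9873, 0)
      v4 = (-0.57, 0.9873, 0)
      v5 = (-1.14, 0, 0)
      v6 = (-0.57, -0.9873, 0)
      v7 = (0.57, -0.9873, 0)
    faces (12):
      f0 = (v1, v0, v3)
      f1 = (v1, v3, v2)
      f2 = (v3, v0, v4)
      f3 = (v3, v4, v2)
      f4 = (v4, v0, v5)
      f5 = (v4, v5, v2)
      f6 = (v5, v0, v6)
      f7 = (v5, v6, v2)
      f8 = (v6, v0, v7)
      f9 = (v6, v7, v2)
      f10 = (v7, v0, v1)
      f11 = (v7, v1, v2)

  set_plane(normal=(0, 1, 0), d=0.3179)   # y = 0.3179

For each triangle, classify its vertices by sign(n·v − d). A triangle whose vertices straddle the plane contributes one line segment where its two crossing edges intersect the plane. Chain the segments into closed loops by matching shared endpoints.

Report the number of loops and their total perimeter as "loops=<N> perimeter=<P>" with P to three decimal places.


loops=1 perimeter=5.215

Straddling triangles (6 of 12):
  (v1,v0,v3) [--+] → (0.183534, 0.3179, 0)–(0.956466, 0.3179, 0)  len=0.7729
  (v1,v3,v2) [-+-] → (0.956466, 0.3179, 0)–(0.183534, 0.3179, 1.24754)  len=1.4676
  (v3,v0,v4) [+-+] → (0.183534, 0.3179, 0)–(-0.183534, 0.3179, 0)  len=0.3671
  (v3,v4,v2) [++-] → (-0.183534, 0.3179, 1.24754)–(0.183534, 0.3179, 1.24754)  len=0.3671
  (v4,v0,v5) [+--] → (-0.183534, 0.3179, 0)–(-0.956466, 0.3179, 0)  len=0.7729
  (v4,v5,v2) [+--] → (-0.956466, 0.3179, 0)–(-0.183534, 0.3179, 1.24754)  len=1.4676

Chained into 1 loop(s):
  loop 1: 6 segments, perimeter = 5.2152
Total perimeter = 5.215


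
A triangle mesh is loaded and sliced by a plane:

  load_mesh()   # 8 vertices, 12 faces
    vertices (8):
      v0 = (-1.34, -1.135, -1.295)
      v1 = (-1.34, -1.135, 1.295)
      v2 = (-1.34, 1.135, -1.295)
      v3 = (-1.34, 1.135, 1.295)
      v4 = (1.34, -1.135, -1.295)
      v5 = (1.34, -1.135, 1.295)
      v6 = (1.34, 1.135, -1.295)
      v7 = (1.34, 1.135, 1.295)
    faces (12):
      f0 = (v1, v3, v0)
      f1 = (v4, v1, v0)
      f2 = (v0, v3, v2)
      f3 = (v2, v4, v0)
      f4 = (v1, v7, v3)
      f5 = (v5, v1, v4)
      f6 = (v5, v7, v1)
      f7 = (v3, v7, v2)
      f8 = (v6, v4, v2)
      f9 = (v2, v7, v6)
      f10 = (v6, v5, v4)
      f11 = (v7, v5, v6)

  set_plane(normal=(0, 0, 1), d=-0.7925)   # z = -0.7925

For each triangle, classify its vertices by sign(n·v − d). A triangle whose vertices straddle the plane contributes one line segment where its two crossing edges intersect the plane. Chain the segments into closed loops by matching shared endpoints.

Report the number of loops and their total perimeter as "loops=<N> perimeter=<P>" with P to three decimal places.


Straddling triangles (8 of 12):
  (v1,v3,v0) [++-] → (-1.34, -0.694585, -0.7925)–(-1.34, -1.135, -0.7925)  len=0.4404
  (v4,v1,v0) [-+-] → (0.820039, -1.135, -0.7925)–(-1.34, -1.135, -0.7925)  len=2.1600
  (v0,v3,v2) [-+-] → (-1.34, -0.694585, -0.7925)–(-1.34, 1.135, -0.7925)  len=1.8296
  (v5,v1,v4) [++-] → (0.820039, -1.135, -0.7925)–(1.34, -1.135, -0.7925)  len=0.5200
  (v3,v7,v2) [++-] → (-0.820039, 1.135, -0.7925)–(-1.34, 1.135, -0.7925)  len=0.5200
  (v2,v7,v6) [-+-] → (-0.820039, 1.135, -0.7925)–(1.34, 1.135, -0.7925)  len=2.1600
  (v6,v5,v4) [-+-] → (1.34, 0.694585, -0.7925)–(1.34, -1.135, -0.7925)  len=1.8296
  (v7,v5,v6) [++-] → (1.34, 0.694585, -0.7925)–(1.34, 1.135, -0.7925)  len=0.4404

Chained into 1 loop(s):
  loop 1: 8 segments, perimeter = 9.9000
Total perimeter = 9.900

loops=1 perimeter=9.900


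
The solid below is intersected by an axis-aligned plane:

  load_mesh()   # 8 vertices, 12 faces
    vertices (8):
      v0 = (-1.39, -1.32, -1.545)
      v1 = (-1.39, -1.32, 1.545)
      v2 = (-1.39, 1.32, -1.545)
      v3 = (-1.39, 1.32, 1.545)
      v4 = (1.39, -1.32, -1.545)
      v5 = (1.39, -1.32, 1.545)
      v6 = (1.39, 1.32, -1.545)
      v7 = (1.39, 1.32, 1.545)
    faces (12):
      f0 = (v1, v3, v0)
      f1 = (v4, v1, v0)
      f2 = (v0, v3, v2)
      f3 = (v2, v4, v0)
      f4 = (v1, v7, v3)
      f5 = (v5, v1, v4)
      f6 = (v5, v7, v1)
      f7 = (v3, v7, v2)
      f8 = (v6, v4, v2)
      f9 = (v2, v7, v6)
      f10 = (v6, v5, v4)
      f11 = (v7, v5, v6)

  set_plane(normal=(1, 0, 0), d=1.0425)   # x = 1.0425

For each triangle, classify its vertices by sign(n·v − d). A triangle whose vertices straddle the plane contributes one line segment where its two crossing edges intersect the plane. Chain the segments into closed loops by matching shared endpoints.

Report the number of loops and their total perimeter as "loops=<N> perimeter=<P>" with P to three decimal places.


Straddling triangles (8 of 12):
  (v4,v1,v0) [+--] → (1.0425, -1.32, -1.15875)–(1.0425, -1.32, -1.545)  len=0.3862
  (v2,v4,v0) [-+-] → (1.0425, -0.99, -1.545)–(1.0425, -1.32, -1.545)  len=0.3300
  (v1,v7,v3) [-+-] → (1.0425, 0.99, 1.545)–(1.0425, 1.32, 1.545)  len=0.3300
  (v5,v1,v4) [+-+] → (1.0425, -1.32, 1.545)–(1.0425, -1.32, -1.15875)  len=2.7037
  (v5,v7,v1) [++-] → (1.0425, 0.99, 1.545)–(1.0425, -1.32, 1.545)  len=2.3100
  (v3,v7,v2) [-+-] → (1.0425, 1.32, 1.545)–(1.0425, 1.32, 1.15875)  len=0.3862
  (v6,v4,v2) [++-] → (1.0425, -0.99, -1.545)–(1.0425, 1.32, -1.545)  len=2.3100
  (v2,v7,v6) [-++] → (1.0425, 1.32, 1.15875)–(1.0425, 1.32, -1.545)  len=2.7037

Chained into 1 loop(s):
  loop 1: 8 segments, perimeter = 11.4600
Total perimeter = 11.460

loops=1 perimeter=11.460


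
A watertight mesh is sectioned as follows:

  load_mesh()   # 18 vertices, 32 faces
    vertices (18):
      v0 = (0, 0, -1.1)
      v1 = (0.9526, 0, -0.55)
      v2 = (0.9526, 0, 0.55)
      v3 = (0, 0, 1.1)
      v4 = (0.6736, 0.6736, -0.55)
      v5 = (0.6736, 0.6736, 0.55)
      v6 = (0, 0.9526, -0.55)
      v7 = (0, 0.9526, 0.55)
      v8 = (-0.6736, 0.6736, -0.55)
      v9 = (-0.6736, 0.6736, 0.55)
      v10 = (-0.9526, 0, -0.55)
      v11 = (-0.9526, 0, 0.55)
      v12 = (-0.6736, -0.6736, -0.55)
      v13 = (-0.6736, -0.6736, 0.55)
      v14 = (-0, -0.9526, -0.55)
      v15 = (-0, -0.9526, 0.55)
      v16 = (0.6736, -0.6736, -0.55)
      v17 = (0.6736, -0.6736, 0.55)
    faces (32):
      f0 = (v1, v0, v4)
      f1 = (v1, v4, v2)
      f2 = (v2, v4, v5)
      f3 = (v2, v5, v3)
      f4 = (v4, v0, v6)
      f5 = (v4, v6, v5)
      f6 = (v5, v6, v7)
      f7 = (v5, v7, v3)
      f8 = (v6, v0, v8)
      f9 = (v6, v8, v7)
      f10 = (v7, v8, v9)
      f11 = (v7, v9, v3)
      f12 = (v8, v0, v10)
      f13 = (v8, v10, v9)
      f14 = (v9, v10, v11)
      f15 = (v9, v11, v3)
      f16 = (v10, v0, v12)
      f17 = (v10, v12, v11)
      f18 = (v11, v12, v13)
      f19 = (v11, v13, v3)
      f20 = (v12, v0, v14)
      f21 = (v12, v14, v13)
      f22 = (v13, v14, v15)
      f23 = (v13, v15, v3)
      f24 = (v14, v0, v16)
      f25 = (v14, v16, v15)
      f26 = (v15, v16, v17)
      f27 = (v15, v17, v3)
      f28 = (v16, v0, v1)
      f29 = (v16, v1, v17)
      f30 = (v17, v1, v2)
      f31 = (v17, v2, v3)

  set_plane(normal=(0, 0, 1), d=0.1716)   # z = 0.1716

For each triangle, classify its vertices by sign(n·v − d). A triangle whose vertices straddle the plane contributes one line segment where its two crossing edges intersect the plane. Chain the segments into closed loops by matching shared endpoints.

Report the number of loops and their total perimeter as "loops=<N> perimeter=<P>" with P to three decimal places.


loops=1 perimeter=5.833

Straddling triangles (16 of 32):
  (v1,v4,v2) [--+] → (0.856624, 0.231718, 0.1716)–(0.9526, 0, 0.1716)  len=0.2508
  (v2,v4,v5) [+-+] → (0.856624, 0.231718, 0.1716)–(0.6736, 0.6736, 0.1716)  len=0.4783
  (v4,v6,v5) [--+] → (0.441882, 0.769576, 0.1716)–(0.6736, 0.6736, 0.1716)  len=0.2508
  (v5,v6,v7) [+-+] → (0.441882, 0.769576, 0.1716)–(0, 0.9526, 0.1716)  len=0.4783
  (v6,v8,v7) [--+] → (-0.231718, 0.856624, 0.1716)–(0, 0.9526, 0.1716)  len=0.2508
  (v7,v8,v9) [+-+] → (-0.231718, 0.856624, 0.1716)–(-0.6736, 0.6736, 0.1716)  len=0.4783
  (v8,v10,v9) [--+] → (-0.769576, 0.441882, 0.1716)–(-0.6736, 0.6736, 0.1716)  len=0.2508
  (v9,v10,v11) [+-+] → (-0.769576, 0.441882, 0.1716)–(-0.9526, 0, 0.1716)  len=0.4783
  (v10,v12,v11) [--+] → (-0.856624, -0.231718, 0.1716)–(-0.9526, 0, 0.1716)  len=0.2508
  (v11,v12,v13) [+-+] → (-0.856624, -0.231718, 0.1716)–(-0.6736, -0.6736, 0.1716)  len=0.4783
  (v12,v14,v13) [--+] → (-0.441882, -0.769576, 0.1716)–(-0.6736, -0.6736, 0.1716)  len=0.2508
  (v13,v14,v15) [+-+] → (-0.441882, -0.769576, 0.1716)–(0, -0.9526, 0.1716)  len=0.4783
  (v14,v16,v15) [--+] → (0.231718, -0.856624, 0.1716)–(0, -0.9526, 0.1716)  len=0.2508
  (v15,v16,v17) [+-+] → (0.231718, -0.856624, 0.1716)–(0.6736, -0.6736, 0.1716)  len=0.4783
  (v16,v1,v17) [--+] → (0.769576, -0.441882, 0.1716)–(0.6736, -0.6736, 0.1716)  len=0.2508
  (v17,v1,v2) [+-+] → (0.769576, -0.441882, 0.1716)–(0.9526, 0, 0.1716)  len=0.4783

Chained into 1 loop(s):
  loop 1: 16 segments, perimeter = 5.8328
Total perimeter = 5.833


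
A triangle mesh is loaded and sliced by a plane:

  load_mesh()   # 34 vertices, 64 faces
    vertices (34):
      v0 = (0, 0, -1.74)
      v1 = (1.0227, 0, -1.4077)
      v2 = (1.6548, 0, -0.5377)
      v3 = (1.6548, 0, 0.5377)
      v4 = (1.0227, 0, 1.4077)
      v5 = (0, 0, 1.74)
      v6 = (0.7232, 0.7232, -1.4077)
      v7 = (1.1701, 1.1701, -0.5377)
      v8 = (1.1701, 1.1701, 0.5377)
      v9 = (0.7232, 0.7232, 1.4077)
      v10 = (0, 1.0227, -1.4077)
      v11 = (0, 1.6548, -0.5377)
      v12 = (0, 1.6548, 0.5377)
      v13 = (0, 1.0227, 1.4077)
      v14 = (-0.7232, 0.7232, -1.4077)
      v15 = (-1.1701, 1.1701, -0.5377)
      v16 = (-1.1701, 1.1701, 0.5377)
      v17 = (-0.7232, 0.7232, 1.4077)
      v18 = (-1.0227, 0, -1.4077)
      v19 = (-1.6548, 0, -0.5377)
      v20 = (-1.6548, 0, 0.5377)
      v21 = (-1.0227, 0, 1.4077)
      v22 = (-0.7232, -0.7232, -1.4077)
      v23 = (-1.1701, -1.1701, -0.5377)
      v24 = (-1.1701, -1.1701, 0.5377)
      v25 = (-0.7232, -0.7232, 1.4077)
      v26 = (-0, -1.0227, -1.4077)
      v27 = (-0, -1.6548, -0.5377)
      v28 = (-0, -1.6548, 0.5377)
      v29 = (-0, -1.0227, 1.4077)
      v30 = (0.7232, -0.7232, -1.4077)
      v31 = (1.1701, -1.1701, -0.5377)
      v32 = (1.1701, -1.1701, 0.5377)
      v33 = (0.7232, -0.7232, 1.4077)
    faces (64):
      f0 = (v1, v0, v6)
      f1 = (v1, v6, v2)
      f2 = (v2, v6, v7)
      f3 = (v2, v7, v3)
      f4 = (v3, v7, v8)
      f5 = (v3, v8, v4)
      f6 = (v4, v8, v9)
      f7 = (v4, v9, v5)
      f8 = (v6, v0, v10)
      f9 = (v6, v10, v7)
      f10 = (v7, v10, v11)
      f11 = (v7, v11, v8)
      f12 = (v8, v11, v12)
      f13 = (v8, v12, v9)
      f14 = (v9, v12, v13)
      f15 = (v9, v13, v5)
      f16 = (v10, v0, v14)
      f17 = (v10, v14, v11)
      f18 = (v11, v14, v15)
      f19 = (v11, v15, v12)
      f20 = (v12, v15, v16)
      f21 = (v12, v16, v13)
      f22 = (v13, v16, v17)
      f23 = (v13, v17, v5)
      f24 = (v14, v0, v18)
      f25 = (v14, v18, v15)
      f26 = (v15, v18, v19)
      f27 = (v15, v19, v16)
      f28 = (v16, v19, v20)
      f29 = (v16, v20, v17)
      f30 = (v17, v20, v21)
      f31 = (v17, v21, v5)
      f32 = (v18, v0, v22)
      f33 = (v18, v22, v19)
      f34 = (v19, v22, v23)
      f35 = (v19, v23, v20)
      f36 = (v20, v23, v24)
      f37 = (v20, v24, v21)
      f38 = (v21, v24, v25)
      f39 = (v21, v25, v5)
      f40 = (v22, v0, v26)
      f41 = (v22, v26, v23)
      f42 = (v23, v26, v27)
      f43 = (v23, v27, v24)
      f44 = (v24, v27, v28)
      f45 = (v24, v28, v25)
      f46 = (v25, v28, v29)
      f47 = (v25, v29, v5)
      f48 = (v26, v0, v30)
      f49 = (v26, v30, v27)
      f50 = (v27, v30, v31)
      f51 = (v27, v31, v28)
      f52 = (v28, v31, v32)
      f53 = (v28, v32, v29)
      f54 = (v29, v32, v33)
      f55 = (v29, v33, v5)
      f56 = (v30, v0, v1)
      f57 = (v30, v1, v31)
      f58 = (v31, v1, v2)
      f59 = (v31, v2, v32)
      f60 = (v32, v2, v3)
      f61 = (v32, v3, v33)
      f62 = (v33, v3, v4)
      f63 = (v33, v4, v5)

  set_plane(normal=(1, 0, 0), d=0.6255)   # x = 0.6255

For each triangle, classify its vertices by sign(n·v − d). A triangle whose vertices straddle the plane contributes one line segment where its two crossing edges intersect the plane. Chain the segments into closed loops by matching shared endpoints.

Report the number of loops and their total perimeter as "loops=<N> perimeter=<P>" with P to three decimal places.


loops=1 perimeter=9.558

Straddling triangles (20 of 64):
  (v1,v0,v6) [+-+] → (0.6255, 0, -1.53676)–(0.6255, 0.6255, -1.45259)  len=0.6311
  (v4,v9,v5) [++-] → (0.6255, 0.6255, 1.45259)–(0.6255, 0, 1.53676)  len=0.6311
  (v6,v0,v10) [+--] → (0.6255, 0.6255, -1.45259)–(0.6255, 0.763661, -1.4077)  len=0.1453
  (v6,v10,v7) [+-+] → (0.6255, 0.763661, -1.4077)–(0.6255, 1.1015, -0.942624)  len=0.5748
  (v7,v10,v11) [+--] → (0.6255, 1.1015, -0.942624)–(0.6255, 1.39569, -0.5377)  len=0.5005
  (v7,v11,v8) [+-+] → (0.6255, 1.39569, -0.5377)–(0.6255, 1.39569, 0.0371762)  len=0.5749
  (v8,v11,v12) [+--] → (0.6255, 1.39569, 0.0371762)–(0.6255, 1.39569, 0.5377)  len=0.5005
  (v8,v12,v9) [+-+] → (0.6255, 1.39569, 0.5377)–(0.6255, 0.849054, 1.29017)  len=0.9301
  (v9,v12,v13) [+--] → (0.6255, 0.849054, 1.29017)–(0.6255, 0.763661, 1.4077)  len=0.1453
  (v9,v13,v5) [+--] → (0.6255, 0.763661, 1.4077)–(0.6255, 0.6255, 1.45259)  len=0.1453
  (v26,v0,v30) [--+] → (0.6255, -0.6255, -1.45259)–(0.6255, -0.763661, -1.4077)  len=0.1453
  (v26,v30,v27) [-+-] → (0.6255, -0.763661, -1.4077)–(0.6255, -0.849054, -1.29017)  len=0.1453
  (v27,v30,v31) [-++] → (0.6255, -0.849054, -1.29017)–(0.6255, -1.39569, -0.5377)  len=0.9301
  (v27,v31,v28) [-+-] → (0.6255, -1.39569, -0.5377)–(0.6255, -1.39569, -0.0371762)  len=0.5005
  (v28,v31,v32) [-++] → (0.6255, -1.39569, -0.0371762)–(0.6255, -1.39569, 0.5377)  len=0.5749
  (v28,v32,v29) [-+-] → (0.6255, -1.39569, 0.5377)–(0.6255, -1.1015, 0.942624)  len=0.5005
  (v29,v32,v33) [-++] → (0.6255, -1.1015, 0.942624)–(0.6255, -0.763661, 1.4077)  len=0.5748
  (v29,v33,v5) [-+-] → (0.6255, -0.763661, 1.4077)–(0.6255, -0.6255, 1.45259)  len=0.1453
  (v30,v0,v1) [+-+] → (0.6255, -0.6255, -1.45259)–(0.6255, 0, -1.53676)  len=0.6311
  (v33,v4,v5) [++-] → (0.6255, 0, 1.53676)–(0.6255, -0.6255, 1.45259)  len=0.6311

Chained into 1 loop(s):
  loop 1: 20 segments, perimeter = 9.5578
Total perimeter = 9.558


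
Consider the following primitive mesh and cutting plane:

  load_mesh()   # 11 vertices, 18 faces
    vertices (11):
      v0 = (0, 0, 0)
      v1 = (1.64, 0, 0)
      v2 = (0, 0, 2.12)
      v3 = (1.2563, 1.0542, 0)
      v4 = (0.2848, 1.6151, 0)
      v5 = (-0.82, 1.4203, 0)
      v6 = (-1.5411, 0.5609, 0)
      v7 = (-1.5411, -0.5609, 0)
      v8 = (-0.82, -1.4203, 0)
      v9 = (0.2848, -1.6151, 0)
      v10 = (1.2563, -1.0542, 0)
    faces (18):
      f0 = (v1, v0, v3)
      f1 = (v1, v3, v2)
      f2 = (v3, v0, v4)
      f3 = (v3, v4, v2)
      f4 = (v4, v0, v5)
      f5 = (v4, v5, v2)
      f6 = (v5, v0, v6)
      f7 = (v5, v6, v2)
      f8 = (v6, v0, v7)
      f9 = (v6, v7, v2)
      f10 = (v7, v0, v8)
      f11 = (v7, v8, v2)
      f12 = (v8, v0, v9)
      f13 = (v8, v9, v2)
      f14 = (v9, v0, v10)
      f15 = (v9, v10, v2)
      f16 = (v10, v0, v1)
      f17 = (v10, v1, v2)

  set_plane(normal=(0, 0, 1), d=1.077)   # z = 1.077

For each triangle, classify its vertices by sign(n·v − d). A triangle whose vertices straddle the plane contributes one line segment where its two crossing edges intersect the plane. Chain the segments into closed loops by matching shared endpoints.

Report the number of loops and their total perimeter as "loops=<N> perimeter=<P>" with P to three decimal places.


Straddling triangles (9 of 18):
  (v1,v3,v2) [--+] → (0.618076, 0.518647, 1.077)–(0.806849, 0, 1.077)  len=0.5519
  (v3,v4,v2) [--+] → (0.140116, 0.794599, 1.077)–(0.618076, 0.518647, 1.077)  len=0.5519
  (v4,v5,v2) [--+] → (-0.403425, 0.698761, 1.077)–(0.140116, 0.794599, 1.077)  len=0.5519
  (v5,v6,v2) [--+] → (-0.758192, 0.275952, 1.077)–(-0.403425, 0.698761, 1.077)  len=0.5519
  (v6,v7,v2) [--+] → (-0.758192, -0.275952, 1.077)–(-0.758192, 0.275952, 1.077)  len=0.5519
  (v7,v8,v2) [--+] → (-0.403425, -0.698761, 1.077)–(-0.758192, -0.275952, 1.077)  len=0.5519
  (v8,v9,v2) [--+] → (0.140116, -0.794599, 1.077)–(-0.403425, -0.698761, 1.077)  len=0.5519
  (v9,v10,v2) [--+] → (0.618076, -0.518647, 1.077)–(0.140116, -0.794599, 1.077)  len=0.5519
  (v10,v1,v2) [--+] → (0.806849, 0, 1.077)–(0.618076, -0.518647, 1.077)  len=0.5519

Chained into 1 loop(s):
  loop 1: 9 segments, perimeter = 4.9673
Total perimeter = 4.967

loops=1 perimeter=4.967


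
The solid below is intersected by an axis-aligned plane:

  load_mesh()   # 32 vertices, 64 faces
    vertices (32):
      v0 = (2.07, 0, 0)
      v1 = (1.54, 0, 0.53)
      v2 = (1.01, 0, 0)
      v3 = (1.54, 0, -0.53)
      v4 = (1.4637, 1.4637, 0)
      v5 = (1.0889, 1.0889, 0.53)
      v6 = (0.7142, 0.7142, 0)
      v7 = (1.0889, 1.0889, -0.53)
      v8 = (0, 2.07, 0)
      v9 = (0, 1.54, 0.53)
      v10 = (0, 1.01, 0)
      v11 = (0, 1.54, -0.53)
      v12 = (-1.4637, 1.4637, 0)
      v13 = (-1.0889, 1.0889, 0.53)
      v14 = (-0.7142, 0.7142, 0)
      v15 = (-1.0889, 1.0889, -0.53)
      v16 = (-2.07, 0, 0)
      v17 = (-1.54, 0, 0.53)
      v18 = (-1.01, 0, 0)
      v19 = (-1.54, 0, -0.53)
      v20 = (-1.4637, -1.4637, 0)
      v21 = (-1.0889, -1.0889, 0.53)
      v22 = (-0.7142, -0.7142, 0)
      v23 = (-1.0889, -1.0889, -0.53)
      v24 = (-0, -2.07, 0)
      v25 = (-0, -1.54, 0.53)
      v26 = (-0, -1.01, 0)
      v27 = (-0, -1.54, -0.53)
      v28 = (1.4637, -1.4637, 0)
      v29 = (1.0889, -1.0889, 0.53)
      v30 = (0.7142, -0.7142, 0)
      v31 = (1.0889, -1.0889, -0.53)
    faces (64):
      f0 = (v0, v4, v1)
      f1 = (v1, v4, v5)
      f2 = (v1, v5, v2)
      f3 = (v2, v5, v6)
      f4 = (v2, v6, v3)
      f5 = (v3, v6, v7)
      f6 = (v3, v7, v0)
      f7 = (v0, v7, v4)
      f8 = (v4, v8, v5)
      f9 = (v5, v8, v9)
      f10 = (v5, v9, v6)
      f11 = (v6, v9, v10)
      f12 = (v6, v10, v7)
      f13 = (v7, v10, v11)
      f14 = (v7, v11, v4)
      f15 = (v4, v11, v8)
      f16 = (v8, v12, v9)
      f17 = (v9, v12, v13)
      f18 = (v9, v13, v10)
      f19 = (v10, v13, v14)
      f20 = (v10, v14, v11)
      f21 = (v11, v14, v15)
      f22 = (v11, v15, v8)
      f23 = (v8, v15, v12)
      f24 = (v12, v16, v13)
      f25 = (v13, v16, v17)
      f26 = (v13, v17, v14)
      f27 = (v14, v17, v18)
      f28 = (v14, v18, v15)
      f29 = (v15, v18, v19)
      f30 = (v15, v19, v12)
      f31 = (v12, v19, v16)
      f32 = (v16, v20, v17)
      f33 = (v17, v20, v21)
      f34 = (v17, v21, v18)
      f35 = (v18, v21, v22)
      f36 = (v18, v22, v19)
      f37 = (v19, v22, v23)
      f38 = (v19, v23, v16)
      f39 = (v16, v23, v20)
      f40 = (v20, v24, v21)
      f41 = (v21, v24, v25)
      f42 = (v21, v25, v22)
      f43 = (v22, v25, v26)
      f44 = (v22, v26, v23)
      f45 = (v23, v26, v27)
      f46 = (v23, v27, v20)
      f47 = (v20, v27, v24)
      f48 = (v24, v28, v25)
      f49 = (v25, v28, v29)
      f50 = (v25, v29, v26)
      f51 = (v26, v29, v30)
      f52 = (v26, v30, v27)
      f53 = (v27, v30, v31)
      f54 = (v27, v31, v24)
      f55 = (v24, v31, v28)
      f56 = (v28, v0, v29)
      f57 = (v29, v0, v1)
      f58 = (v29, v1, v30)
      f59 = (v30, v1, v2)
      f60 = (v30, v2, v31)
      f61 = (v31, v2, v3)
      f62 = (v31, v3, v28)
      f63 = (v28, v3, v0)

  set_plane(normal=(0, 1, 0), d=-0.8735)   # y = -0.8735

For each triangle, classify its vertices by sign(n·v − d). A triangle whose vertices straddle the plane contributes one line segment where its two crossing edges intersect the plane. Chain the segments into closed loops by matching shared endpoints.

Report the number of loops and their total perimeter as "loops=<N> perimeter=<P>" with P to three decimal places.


Straddling triangles (20 of 64):
  (v16,v20,v17) [+-+] → (-1.70818, -0.8735, 0)–(-1.49447, -0.8735, 0.213709)  len=0.3022
  (v17,v20,v21) [+--] → (-1.49447, -0.8735, 0.213709)–(-1.17813, -0.8735, 0.53)  len=0.4473
  (v17,v21,v18) [+-+] → (-1.17813, -0.8735, 0.53)–(-1.07329, -0.8735, 0.425158)  len=0.1483
  (v18,v21,v22) [+-+] → (-1.07329, -0.8735, 0.425158)–(-0.8735, -0.8735, 0.225324)  len=0.2826
  (v19,v22,v23) [++-] → (-0.8735, -0.8735, -0.225324)–(-1.17813, -0.8735, -0.53)  len=0.4308
  (v19,v23,v16) [+-+] → (-1.17813, -0.8735, -0.53)–(-1.28298, -0.8735, -0.425158)  len=0.1483
  (v16,v23,v20) [+--] → (-1.28298, -0.8735, -0.425158)–(-1.70818, -0.8735, 0)  len=0.6013
  (v21,v25,v22) [--+] → (-0.576428, -0.8735, 0.102239)–(-0.8735, -0.8735, 0.225324)  len=0.3216
  (v22,v25,v26) [+--] → (-0.576428, -0.8735, 0.102239)–(-0.329575, -0.8735, 0)  len=0.2672
  (v22,v26,v23) [+--] → (-0.329575, -0.8735, 0)–(-0.8735, -0.8735, -0.225324)  len=0.5887
  (v26,v29,v30) [--+] → (0.8735, -0.8735, 0.225324)–(0.329575, -0.8735, 0)  len=0.5887
  (v26,v30,v27) [-+-] → (0.329575, -0.8735, 0)–(0.576428, -0.8735, -0.102239)  len=0.2672
  (v27,v30,v31) [-+-] → (0.576428, -0.8735, -0.102239)–(0.8735, -0.8735, -0.225324)  len=0.3216
  (v28,v0,v29) [-+-] → (1.70818, -0.8735, 0)–(1.28298, -0.8735, 0.425158)  len=0.6013
  (v29,v0,v1) [-++] → (1.28298, -0.8735, 0.425158)–(1.17813, -0.8735, 0.53)  len=0.1483
  (v29,v1,v30) [-++] → (1.17813, -0.8735, 0.53)–(0.8735, -0.8735, 0.225324)  len=0.4308
  (v30,v2,v31) [++-] → (1.07329, -0.8735, -0.425158)–(0.8735, -0.8735, -0.225324)  len=0.2826
  (v31,v2,v3) [-++] → (1.07329, -0.8735, -0.425158)–(1.17813, -0.8735, -0.53)  len=0.1483
  (v31,v3,v28) [-+-] → (1.17813, -0.8735, -0.53)–(1.49447, -0.8735, -0.213709)  len=0.4473
  (v28,v3,v0) [-++] → (1.49447, -0.8735, -0.213709)–(1.70818, -0.8735, 0)  len=0.3022

Chained into 2 loop(s):
  loop 1: 10 segments, perimeter = 3.5383
  loop 2: 10 segments, perimeter = 3.5383
Total perimeter = 7.077

loops=2 perimeter=7.077


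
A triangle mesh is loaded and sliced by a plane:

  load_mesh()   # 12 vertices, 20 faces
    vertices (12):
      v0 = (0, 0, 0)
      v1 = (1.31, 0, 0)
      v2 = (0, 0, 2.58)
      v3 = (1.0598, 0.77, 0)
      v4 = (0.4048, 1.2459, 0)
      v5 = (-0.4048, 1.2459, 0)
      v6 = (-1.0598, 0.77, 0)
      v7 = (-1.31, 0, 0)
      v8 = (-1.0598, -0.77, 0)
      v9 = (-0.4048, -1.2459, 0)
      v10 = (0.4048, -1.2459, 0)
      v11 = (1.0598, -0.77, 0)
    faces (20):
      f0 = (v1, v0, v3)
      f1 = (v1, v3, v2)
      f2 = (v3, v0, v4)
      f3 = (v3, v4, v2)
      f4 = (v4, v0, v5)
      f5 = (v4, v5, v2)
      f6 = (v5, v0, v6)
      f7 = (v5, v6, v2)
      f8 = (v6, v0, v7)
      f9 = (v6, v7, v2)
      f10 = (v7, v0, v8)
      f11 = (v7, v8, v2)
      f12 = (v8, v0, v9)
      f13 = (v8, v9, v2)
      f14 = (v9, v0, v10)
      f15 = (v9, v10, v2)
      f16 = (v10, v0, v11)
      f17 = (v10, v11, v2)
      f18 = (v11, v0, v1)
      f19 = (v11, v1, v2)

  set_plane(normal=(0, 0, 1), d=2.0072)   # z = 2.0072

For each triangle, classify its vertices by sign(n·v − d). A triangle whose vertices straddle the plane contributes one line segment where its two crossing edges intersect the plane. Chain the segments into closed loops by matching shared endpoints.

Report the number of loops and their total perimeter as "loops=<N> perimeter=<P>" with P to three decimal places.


Straddling triangles (10 of 20):
  (v1,v3,v2) [--+] → (0.235292, 0.170952, 2.0072)–(0.29084, 0, 2.0072)  len=0.1798
  (v3,v4,v2) [--+] → (0.0898719, 0.276609, 2.0072)–(0.235292, 0.170952, 2.0072)  len=0.1798
  (v4,v5,v2) [--+] → (-0.0898719, 0.276609, 2.0072)–(0.0898719, 0.276609, 2.0072)  len=0.1797
  (v5,v6,v2) [--+] → (-0.235292, 0.170952, 2.0072)–(-0.0898719, 0.276609, 2.0072)  len=0.1798
  (v6,v7,v2) [--+] → (-0.29084, 0, 2.0072)–(-0.235292, 0.170952, 2.0072)  len=0.1798
  (v7,v8,v2) [--+] → (-0.235292, -0.170952, 2.0072)–(-0.29084, 0, 2.0072)  len=0.1798
  (v8,v9,v2) [--+] → (-0.0898719, -0.276609, 2.0072)–(-0.235292, -0.170952, 2.0072)  len=0.1798
  (v9,v10,v2) [--+] → (0.0898719, -0.276609, 2.0072)–(-0.0898719, -0.276609, 2.0072)  len=0.1797
  (v10,v11,v2) [--+] → (0.235292, -0.170952, 2.0072)–(0.0898719, -0.276609, 2.0072)  len=0.1798
  (v11,v1,v2) [--+] → (0.29084, 0, 2.0072)–(0.235292, -0.170952, 2.0072)  len=0.1798

Chained into 1 loop(s):
  loop 1: 10 segments, perimeter = 1.7975
Total perimeter = 1.797

loops=1 perimeter=1.797


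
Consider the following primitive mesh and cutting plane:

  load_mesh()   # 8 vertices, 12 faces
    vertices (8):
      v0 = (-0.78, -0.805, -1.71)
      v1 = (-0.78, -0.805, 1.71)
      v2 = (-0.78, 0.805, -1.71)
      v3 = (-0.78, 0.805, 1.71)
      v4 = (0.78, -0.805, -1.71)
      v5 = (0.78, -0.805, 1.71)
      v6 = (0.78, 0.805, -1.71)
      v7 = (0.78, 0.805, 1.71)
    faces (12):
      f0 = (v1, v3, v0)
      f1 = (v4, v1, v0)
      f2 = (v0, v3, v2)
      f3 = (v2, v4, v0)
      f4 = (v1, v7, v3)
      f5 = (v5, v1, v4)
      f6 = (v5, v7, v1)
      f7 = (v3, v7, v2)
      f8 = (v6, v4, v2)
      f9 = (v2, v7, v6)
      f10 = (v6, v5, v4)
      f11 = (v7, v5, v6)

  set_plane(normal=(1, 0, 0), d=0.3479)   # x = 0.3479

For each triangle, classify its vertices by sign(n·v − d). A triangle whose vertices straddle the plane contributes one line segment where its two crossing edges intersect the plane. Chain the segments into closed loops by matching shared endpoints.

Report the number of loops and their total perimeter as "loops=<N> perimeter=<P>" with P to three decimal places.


Straddling triangles (8 of 12):
  (v4,v1,v0) [+--] → (0.3479, -0.805, -0.762704)–(0.3479, -0.805, -1.71)  len=0.9473
  (v2,v4,v0) [-+-] → (0.3479, -0.359051, -1.71)–(0.3479, -0.805, -1.71)  len=0.4459
  (v1,v7,v3) [-+-] → (0.3479, 0.359051, 1.71)–(0.3479, 0.805, 1.71)  len=0.4459
  (v5,v1,v4) [+-+] → (0.3479, -0.805, 1.71)–(0.3479, -0.805, -0.762704)  len=2.4727
  (v5,v7,v1) [++-] → (0.3479, 0.359051, 1.71)–(0.3479, -0.805, 1.71)  len=1.1641
  (v3,v7,v2) [-+-] → (0.3479, 0.805, 1.71)–(0.3479, 0.805, 0.762704)  len=0.9473
  (v6,v4,v2) [++-] → (0.3479, -0.359051, -1.71)–(0.3479, 0.805, -1.71)  len=1.1641
  (v2,v7,v6) [-++] → (0.3479, 0.805, 0.762704)–(0.3479, 0.805, -1.71)  len=2.4727

Chained into 1 loop(s):
  loop 1: 8 segments, perimeter = 10.0600
Total perimeter = 10.060

loops=1 perimeter=10.060


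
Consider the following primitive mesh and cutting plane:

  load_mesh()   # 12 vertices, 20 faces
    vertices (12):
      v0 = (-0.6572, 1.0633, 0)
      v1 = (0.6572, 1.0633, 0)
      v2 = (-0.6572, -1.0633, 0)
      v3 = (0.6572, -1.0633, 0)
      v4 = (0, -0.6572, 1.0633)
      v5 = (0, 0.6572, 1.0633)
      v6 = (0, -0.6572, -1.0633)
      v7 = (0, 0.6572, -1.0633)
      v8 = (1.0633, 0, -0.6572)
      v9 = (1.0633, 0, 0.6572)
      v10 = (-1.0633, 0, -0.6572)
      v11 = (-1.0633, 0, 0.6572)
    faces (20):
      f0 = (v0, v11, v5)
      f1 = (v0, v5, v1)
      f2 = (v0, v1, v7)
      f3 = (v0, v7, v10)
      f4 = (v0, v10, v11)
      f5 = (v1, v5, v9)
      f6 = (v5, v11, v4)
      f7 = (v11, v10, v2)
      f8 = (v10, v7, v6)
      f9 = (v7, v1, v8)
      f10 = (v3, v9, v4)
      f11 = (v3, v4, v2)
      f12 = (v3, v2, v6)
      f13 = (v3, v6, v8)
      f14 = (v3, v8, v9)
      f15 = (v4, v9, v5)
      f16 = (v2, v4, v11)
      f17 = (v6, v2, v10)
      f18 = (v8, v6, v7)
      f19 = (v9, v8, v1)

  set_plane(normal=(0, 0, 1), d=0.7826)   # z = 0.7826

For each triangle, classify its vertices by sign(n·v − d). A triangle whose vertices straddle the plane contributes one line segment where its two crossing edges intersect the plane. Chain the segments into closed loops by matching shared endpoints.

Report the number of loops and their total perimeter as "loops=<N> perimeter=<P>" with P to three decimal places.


Straddling triangles (8 of 20):
  (v0,v11,v5) [--+] → (-0.734963, 0.202937, 0.7826)–(-0.173494, 0.764406, 0.7826)  len=0.7940
  (v0,v5,v1) [-+-] → (-0.173494, 0.764406, 0.7826)–(0.173494, 0.764406, 0.7826)  len=0.3470
  (v1,v5,v9) [-+-] → (0.173494, 0.764406, 0.7826)–(0.734963, 0.202937, 0.7826)  len=0.7940
  (v5,v11,v4) [+-+] → (-0.734963, 0.202937, 0.7826)–(-0.734963, -0.202937, 0.7826)  len=0.4059
  (v3,v9,v4) [--+] → (0.734963, -0.202937, 0.7826)–(0.173494, -0.764406, 0.7826)  len=0.7940
  (v3,v4,v2) [-+-] → (0.173494, -0.764406, 0.7826)–(-0.173494, -0.764406, 0.7826)  len=0.3470
  (v4,v9,v5) [+-+] → (0.734963, -0.202937, 0.7826)–(0.734963, 0.202937, 0.7826)  len=0.4059
  (v2,v4,v11) [-+-] → (-0.173494, -0.764406, 0.7826)–(-0.734963, -0.202937, 0.7826)  len=0.7940

Chained into 1 loop(s):
  loop 1: 8 segments, perimeter = 4.6819
Total perimeter = 4.682

loops=1 perimeter=4.682


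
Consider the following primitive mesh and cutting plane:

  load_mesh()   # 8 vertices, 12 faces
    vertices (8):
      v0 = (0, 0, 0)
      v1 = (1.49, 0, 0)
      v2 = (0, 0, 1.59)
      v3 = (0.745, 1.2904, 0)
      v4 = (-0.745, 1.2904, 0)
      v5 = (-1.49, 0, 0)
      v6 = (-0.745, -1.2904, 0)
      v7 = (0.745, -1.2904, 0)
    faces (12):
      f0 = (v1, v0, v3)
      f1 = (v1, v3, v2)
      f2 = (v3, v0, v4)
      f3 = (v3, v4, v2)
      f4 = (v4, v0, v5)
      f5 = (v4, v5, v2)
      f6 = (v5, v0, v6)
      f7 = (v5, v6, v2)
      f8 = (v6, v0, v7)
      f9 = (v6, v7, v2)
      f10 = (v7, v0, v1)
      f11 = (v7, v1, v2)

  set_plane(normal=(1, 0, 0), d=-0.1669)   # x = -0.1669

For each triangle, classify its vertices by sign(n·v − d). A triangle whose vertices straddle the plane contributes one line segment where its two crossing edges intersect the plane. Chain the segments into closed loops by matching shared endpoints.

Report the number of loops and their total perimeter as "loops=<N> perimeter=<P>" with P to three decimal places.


loops=1 perimeter=6.438

Straddling triangles (8 of 12):
  (v3,v0,v4) [++-] → (-0.1669, 0.289084, 0)–(-0.1669, 1.2904, 0)  len=1.0013
  (v3,v4,v2) [+-+] → (-0.1669, 1.2904, 0)–(-0.1669, 0.289084, 1.2338)  len=1.5890
  (v4,v0,v5) [-+-] → (-0.1669, 0.289084, 0)–(-0.1669, 0, 0)  len=0.2891
  (v4,v5,v2) [--+] → (-0.1669, 0, 1.4119)–(-0.1669, 0.289084, 1.2338)  len=0.3395
  (v5,v0,v6) [-+-] → (-0.1669, 0, 0)–(-0.1669, -0.289084, 0)  len=0.2891
  (v5,v6,v2) [--+] → (-0.1669, -0.289084, 1.2338)–(-0.1669, 0, 1.4119)  len=0.3395
  (v6,v0,v7) [-++] → (-0.1669, -0.289084, 0)–(-0.1669, -1.2904, 0)  len=1.0013
  (v6,v7,v2) [-++] → (-0.1669, -1.2904, 0)–(-0.1669, -0.289084, 1.2338)  len=1.5890

Chained into 1 loop(s):
  loop 1: 8 segments, perimeter = 6.4379
Total perimeter = 6.438


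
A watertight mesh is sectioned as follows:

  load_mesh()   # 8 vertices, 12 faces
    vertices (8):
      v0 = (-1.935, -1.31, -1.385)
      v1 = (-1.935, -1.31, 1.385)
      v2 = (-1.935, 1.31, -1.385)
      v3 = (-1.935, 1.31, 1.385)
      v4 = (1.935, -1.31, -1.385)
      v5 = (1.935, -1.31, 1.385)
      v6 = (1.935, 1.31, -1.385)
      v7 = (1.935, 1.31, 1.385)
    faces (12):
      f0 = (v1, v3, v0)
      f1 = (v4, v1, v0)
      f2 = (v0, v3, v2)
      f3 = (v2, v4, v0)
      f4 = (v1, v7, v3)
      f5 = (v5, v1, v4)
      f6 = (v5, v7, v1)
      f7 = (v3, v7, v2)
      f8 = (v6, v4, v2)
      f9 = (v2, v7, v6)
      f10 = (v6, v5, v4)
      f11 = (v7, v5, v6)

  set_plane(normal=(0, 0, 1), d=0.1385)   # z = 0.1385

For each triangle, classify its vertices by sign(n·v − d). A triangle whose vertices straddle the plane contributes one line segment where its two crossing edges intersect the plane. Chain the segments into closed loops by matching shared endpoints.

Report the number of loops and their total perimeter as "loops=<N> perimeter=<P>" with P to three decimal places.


Straddling triangles (8 of 12):
  (v1,v3,v0) [++-] → (-1.935, 0.131, 0.1385)–(-1.935, -1.31, 0.1385)  len=1.4410
  (v4,v1,v0) [-+-] → (-0.1935, -1.31, 0.1385)–(-1.935, -1.31, 0.1385)  len=1.7415
  (v0,v3,v2) [-+-] → (-1.935, 0.131, 0.1385)–(-1.935, 1.31, 0.1385)  len=1.1790
  (v5,v1,v4) [++-] → (-0.1935, -1.31, 0.1385)–(1.935, -1.31, 0.1385)  len=2.1285
  (v3,v7,v2) [++-] → (0.1935, 1.31, 0.1385)–(-1.935, 1.31, 0.1385)  len=2.1285
  (v2,v7,v6) [-+-] → (0.1935, 1.31, 0.1385)–(1.935, 1.31, 0.1385)  len=1.7415
  (v6,v5,v4) [-+-] → (1.935, -0.131, 0.1385)–(1.935, -1.31, 0.1385)  len=1.1790
  (v7,v5,v6) [++-] → (1.935, -0.131, 0.1385)–(1.935, 1.31, 0.1385)  len=1.4410

Chained into 1 loop(s):
  loop 1: 8 segments, perimeter = 12.9800
Total perimeter = 12.980

loops=1 perimeter=12.980


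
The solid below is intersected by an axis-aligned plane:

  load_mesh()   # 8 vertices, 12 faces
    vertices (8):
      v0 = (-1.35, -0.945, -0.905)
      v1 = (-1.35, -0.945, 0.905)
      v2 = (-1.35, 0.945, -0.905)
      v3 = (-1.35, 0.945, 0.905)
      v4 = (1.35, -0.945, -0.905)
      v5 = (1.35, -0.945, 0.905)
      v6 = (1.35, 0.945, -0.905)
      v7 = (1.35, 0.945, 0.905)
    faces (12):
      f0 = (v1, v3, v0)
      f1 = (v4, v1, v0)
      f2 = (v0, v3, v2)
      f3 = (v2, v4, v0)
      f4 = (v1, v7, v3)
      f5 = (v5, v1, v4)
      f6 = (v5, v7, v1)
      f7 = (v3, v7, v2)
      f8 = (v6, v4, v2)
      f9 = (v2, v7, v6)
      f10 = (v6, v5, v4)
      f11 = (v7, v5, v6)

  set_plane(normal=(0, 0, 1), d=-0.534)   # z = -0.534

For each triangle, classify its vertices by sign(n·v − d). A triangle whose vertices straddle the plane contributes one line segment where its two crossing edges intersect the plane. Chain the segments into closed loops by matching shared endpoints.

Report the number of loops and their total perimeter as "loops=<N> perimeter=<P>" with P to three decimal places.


Straddling triangles (8 of 12):
  (v1,v3,v0) [++-] → (-1.35, -0.557602, -0.534)–(-1.35, -0.945, -0.534)  len=0.3874
  (v4,v1,v0) [-+-] → (0.796575, -0.945, -0.534)–(-1.35, -0.945, -0.534)  len=2.1466
  (v0,v3,v2) [-+-] → (-1.35, -0.557602, -0.534)–(-1.35, 0.945, -0.534)  len=1.5026
  (v5,v1,v4) [++-] → (0.796575, -0.945, -0.534)–(1.35, -0.945, -0.534)  len=0.5534
  (v3,v7,v2) [++-] → (-0.796575, 0.945, -0.534)–(-1.35, 0.945, -0.534)  len=0.5534
  (v2,v7,v6) [-+-] → (-0.796575, 0.945, -0.534)–(1.35, 0.945, -0.534)  len=2.1466
  (v6,v5,v4) [-+-] → (1.35, 0.557602, -0.534)–(1.35, -0.945, -0.534)  len=1.5026
  (v7,v5,v6) [++-] → (1.35, 0.557602, -0.534)–(1.35, 0.945, -0.534)  len=0.3874

Chained into 1 loop(s):
  loop 1: 8 segments, perimeter = 9.1800
Total perimeter = 9.180

loops=1 perimeter=9.180


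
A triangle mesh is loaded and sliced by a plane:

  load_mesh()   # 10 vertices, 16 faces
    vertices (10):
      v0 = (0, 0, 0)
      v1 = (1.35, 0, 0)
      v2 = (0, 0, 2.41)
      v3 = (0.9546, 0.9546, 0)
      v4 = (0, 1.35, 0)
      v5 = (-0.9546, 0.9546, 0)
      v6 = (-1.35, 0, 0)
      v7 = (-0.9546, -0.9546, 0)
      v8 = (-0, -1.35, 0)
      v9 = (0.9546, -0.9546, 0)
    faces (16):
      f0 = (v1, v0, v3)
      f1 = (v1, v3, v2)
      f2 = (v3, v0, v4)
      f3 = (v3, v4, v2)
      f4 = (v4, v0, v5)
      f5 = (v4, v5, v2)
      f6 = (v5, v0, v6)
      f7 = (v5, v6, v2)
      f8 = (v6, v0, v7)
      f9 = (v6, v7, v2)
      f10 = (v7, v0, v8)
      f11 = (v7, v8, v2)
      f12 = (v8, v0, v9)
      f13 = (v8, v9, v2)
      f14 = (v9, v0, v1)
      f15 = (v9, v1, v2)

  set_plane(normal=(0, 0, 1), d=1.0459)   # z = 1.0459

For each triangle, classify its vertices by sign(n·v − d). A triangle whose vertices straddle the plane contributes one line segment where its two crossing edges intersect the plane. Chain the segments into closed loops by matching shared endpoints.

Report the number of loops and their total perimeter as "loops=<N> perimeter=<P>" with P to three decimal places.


loops=1 perimeter=4.679

Straddling triangles (8 of 16):
  (v1,v3,v2) [--+] → (0.540319, 0.540319, 1.0459)–(0.764122, 0, 1.0459)  len=0.5848
  (v3,v4,v2) [--+] → (0, 0.764122, 1.0459)–(0.540319, 0.540319, 1.0459)  len=0.5848
  (v4,v5,v2) [--+] → (-0.540319, 0.540319, 1.0459)–(0, 0.764122, 1.0459)  len=0.5848
  (v5,v6,v2) [--+] → (-0.764122, 0, 1.0459)–(-0.540319, 0.540319, 1.0459)  len=0.5848
  (v6,v7,v2) [--+] → (-0.540319, -0.540319, 1.0459)–(-0.764122, 0, 1.0459)  len=0.5848
  (v7,v8,v2) [--+] → (0, -0.764122, 1.0459)–(-0.540319, -0.540319, 1.0459)  len=0.5848
  (v8,v9,v2) [--+] → (0.540319, -0.540319, 1.0459)–(0, -0.764122, 1.0459)  len=0.5848
  (v9,v1,v2) [--+] → (0.764122, 0, 1.0459)–(0.540319, -0.540319, 1.0459)  len=0.5848

Chained into 1 loop(s):
  loop 1: 8 segments, perimeter = 4.6787
Total perimeter = 4.679


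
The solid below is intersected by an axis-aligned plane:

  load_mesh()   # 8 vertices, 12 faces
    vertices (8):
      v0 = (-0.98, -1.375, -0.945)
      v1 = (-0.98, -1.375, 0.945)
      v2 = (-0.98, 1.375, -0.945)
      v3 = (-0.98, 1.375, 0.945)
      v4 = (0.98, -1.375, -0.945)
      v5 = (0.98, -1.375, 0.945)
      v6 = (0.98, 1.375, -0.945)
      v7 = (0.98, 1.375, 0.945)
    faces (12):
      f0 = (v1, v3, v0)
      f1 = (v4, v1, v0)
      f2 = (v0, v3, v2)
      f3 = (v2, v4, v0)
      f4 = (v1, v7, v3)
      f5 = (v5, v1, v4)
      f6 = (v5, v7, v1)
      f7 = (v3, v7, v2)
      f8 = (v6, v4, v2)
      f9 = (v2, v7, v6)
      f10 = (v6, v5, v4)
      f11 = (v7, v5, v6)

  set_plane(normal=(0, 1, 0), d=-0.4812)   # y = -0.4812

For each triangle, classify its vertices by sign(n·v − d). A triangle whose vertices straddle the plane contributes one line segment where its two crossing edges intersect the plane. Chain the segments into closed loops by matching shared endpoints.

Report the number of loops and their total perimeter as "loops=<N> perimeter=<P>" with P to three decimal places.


loops=1 perimeter=7.700

Straddling triangles (8 of 12):
  (v1,v3,v0) [-+-] → (-0.98, -0.4812, 0.945)–(-0.98, -0.4812, -0.330716)  len=1.2757
  (v0,v3,v2) [-++] → (-0.98, -0.4812, -0.330716)–(-0.98, -0.4812, -0.945)  len=0.6143
  (v2,v4,v0) [+--] → (0.342964, -0.4812, -0.945)–(-0.98, -0.4812, -0.945)  len=1.3230
  (v1,v7,v3) [-++] → (-0.342964, -0.4812, 0.945)–(-0.98, -0.4812, 0.945)  len=0.6370
  (v5,v7,v1) [-+-] → (0.98, -0.4812, 0.945)–(-0.342964, -0.4812, 0.945)  len=1.3230
  (v6,v4,v2) [+-+] → (0.98, -0.4812, -0.945)–(0.342964, -0.4812, -0.945)  len=0.6370
  (v6,v5,v4) [+--] → (0.98, -0.4812, 0.330716)–(0.98, -0.4812, -0.945)  len=1.2757
  (v7,v5,v6) [+-+] → (0.98, -0.4812, 0.945)–(0.98, -0.4812, 0.330716)  len=0.6143

Chained into 1 loop(s):
  loop 1: 8 segments, perimeter = 7.7000
Total perimeter = 7.700


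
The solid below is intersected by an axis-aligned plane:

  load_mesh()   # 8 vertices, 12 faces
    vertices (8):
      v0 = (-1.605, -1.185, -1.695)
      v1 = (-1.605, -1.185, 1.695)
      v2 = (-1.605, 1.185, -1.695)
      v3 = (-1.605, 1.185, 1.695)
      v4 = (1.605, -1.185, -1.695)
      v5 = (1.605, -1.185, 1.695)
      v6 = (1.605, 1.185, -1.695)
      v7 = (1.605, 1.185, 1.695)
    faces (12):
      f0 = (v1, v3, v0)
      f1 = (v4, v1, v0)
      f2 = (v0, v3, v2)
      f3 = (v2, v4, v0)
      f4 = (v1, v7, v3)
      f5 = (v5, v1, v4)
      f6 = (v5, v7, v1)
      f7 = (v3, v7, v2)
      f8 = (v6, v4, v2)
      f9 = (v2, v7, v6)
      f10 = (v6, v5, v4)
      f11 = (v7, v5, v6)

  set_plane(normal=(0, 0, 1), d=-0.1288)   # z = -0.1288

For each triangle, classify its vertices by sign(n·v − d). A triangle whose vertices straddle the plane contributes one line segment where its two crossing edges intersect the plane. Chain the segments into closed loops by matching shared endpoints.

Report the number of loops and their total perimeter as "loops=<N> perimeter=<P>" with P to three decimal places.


loops=1 perimeter=11.160

Straddling triangles (8 of 12):
  (v1,v3,v0) [++-] → (-1.605, -0.090046, -0.1288)–(-1.605, -1.185, -0.1288)  len=1.0950
  (v4,v1,v0) [-+-] → (0.121961, -1.185, -0.1288)–(-1.605, -1.185, -0.1288)  len=1.7270
  (v0,v3,v2) [-+-] → (-1.605, -0.090046, -0.1288)–(-1.605, 1.185, -0.1288)  len=1.2750
  (v5,v1,v4) [++-] → (0.121961, -1.185, -0.1288)–(1.605, -1.185, -0.1288)  len=1.4830
  (v3,v7,v2) [++-] → (-0.121961, 1.185, -0.1288)–(-1.605, 1.185, -0.1288)  len=1.4830
  (v2,v7,v6) [-+-] → (-0.121961, 1.185, -0.1288)–(1.605, 1.185, -0.1288)  len=1.7270
  (v6,v5,v4) [-+-] → (1.605, 0.090046, -0.1288)–(1.605, -1.185, -0.1288)  len=1.2750
  (v7,v5,v6) [++-] → (1.605, 0.090046, -0.1288)–(1.605, 1.185, -0.1288)  len=1.0950

Chained into 1 loop(s):
  loop 1: 8 segments, perimeter = 11.1600
Total perimeter = 11.160
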